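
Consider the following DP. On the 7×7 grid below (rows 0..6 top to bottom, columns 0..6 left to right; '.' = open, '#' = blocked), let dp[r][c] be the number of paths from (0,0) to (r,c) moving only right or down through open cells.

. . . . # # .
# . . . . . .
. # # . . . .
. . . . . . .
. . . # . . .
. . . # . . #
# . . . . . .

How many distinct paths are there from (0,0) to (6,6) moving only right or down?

r\c   0   1   2   3   4   5   6
  0   1   1   1   1   0   0   0
  1   0   1   2   3   3   3   3
  2   0   0   0   3   6   9  12
  3   0   0   0   3   9  18  30
  4   0   0   0   0   9  27  57
  5   0   0   0   0   9  36   0
  6   0   0   0   0   9  45  45

45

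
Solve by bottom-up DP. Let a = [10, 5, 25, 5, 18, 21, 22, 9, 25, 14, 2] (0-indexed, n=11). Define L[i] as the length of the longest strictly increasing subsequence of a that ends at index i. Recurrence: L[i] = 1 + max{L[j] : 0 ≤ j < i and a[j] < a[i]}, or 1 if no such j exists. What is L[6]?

   i    0    1    2    3    4    5    6    7    8    9   10
a[i]   10    5   25    5   18   21   22    9   25   14    2
L[i]    1    1    2    1    2    3    4    2    5    3    1

4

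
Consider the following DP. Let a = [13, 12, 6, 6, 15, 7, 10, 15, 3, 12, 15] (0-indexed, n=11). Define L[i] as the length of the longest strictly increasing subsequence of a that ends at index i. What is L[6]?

   i    0    1    2    3    4    5    6    7    8    9   10
a[i]   13   12    6    6   15    7   10   15    3   12   15
L[i]    1    1    1    1    2    2    3    4    1    4    5

3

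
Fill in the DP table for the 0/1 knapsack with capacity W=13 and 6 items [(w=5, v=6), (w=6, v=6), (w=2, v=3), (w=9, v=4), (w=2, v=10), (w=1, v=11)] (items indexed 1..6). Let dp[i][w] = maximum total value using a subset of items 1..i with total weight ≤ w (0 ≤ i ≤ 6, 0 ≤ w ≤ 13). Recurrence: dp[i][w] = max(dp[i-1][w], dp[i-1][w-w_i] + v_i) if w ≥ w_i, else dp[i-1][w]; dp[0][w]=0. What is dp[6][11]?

30

i\w   0   1   2   3   4   5   6   7   8   9  10  11  12  13
  0   0   0   0   0   0   0   0   0   0   0   0   0   0   0
  1   0   0   0   0   0   6   6   6   6   6   6   6   6   6
  2   0   0   0   0   0   6   6   6   6   6   6  12  12  12
  3   0   0   3   3   3   6   6   9   9   9   9  12  12  15
  4   0   0   3   3   3   6   6   9   9   9   9  12  12  15
  5   0   0  10  10  13  13  13  16  16  19  19  19  19  22
  6   0  11  11  21  21  24  24  24  27  27  30  30  30  30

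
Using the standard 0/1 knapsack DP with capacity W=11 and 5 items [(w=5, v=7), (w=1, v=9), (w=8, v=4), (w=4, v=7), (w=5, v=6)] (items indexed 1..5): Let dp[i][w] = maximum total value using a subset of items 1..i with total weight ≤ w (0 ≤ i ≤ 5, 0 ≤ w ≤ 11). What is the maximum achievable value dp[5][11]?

23

i\w   0   1   2   3   4   5   6   7   8   9  10  11
  0   0   0   0   0   0   0   0   0   0   0   0   0
  1   0   0   0   0   0   7   7   7   7   7   7   7
  2   0   9   9   9   9   9  16  16  16  16  16  16
  3   0   9   9   9   9   9  16  16  16  16  16  16
  4   0   9   9   9   9  16  16  16  16  16  23  23
  5   0   9   9   9   9  16  16  16  16  16  23  23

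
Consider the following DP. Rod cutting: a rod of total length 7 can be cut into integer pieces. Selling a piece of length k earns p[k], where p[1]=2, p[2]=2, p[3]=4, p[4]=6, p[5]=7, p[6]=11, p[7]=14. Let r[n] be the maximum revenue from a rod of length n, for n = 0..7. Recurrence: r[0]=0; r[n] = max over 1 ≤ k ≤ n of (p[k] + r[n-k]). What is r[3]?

   n    0    1    2    3    4    5    6    7
r[n]    0    2    4    6    8   10   12   14

6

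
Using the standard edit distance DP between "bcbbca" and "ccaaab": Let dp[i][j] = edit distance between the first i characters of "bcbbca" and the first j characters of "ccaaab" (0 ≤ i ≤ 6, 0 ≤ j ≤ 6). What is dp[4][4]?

3

   ''  c  c  a  a  a  b
''  0  1  2  3  4  5  6
 b  1  1  2  3  4  5  5
 c  2  1  1  2  3  4  5
 b  3  2  2  2  3  4  4
 b  4  3  3  3  3  4  4
 c  5  4  3  4  4  4  5
 a  6  5  4  3  4  4  5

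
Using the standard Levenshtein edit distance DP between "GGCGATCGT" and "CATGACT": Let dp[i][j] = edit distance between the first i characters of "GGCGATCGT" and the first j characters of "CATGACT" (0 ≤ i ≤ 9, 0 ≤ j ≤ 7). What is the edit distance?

   ''  C  A  T  G  A  C  T
''  0  1  2  3  4  5  6  7
 G  1  1  2  3  3  4  5  6
 G  2  2  2  3  3  4  5  6
 C  3  2  3  3  4  4  4  5
 G  4  3  3  4  3  4  5  5
 A  5  4  3  4  4  3  4  5
 T  6  5  4  3  4  4  4  4
 C  7  6  5  4  4  5  4  5
 G  8  7  6  5  4  5  5  5
 T  9  8  7  6  5  5  6  5

5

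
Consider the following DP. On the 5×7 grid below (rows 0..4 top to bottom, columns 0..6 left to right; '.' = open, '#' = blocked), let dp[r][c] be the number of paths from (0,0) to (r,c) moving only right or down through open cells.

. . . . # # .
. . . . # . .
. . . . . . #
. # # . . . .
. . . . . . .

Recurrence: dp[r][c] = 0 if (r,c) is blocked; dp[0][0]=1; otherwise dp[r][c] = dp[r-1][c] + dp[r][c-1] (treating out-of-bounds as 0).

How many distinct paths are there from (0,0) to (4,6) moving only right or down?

91

r\c   0   1   2   3   4   5   6
  0   1   1   1   1   0   0   0
  1   1   2   3   4   0   0   0
  2   1   3   6  10  10  10   0
  3   1   0   0  10  20  30  30
  4   1   1   1  11  31  61  91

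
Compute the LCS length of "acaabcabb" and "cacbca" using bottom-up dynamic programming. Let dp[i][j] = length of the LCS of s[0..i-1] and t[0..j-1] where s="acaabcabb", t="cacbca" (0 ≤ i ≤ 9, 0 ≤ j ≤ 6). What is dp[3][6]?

   ''  c  a  c  b  c  a
''  0  0  0  0  0  0  0
 a  0  0  1  1  1  1  1
 c  0  1  1  2  2  2  2
 a  0  1  2  2  2  2  3
 a  0  1  2  2  2  2  3
 b  0  1  2  2  3  3  3
 c  0  1  2  3  3  4  4
 a  0  1  2  3  3  4  5
 b  0  1  2  3  4  4  5
 b  0  1  2  3  4  4  5

3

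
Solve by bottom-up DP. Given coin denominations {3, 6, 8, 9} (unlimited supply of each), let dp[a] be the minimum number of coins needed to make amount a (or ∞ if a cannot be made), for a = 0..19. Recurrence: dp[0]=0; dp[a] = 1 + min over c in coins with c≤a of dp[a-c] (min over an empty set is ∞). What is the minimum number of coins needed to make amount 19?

 a  0  1  2  3  4  5  6  7  8  9 10 11 12 13 14 15 16 17 18 19
dp  0  -  -  1  -  -  1  -  1  1  -  2  2  -  2  2  2  2  2  3
(- denotes ∞ / unreachable)

3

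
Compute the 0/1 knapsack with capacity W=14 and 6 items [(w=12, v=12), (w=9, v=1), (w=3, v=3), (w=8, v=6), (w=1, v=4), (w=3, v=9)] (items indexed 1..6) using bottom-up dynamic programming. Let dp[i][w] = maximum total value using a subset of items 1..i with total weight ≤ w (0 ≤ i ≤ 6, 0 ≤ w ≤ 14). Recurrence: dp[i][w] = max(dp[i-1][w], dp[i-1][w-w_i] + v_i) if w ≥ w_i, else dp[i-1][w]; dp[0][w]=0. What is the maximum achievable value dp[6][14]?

19

i\w   0   1   2   3   4   5   6   7   8   9  10  11  12  13  14
  0   0   0   0   0   0   0   0   0   0   0   0   0   0   0   0
  1   0   0   0   0   0   0   0   0   0   0   0   0  12  12  12
  2   0   0   0   0   0   0   0   0   0   1   1   1  12  12  12
  3   0   0   0   3   3   3   3   3   3   3   3   3  12  12  12
  4   0   0   0   3   3   3   3   3   6   6   6   9  12  12  12
  5   0   4   4   4   7   7   7   7   7  10  10  10  13  16  16
  6   0   4   4   9  13  13  13  16  16  16  16  16  19  19  19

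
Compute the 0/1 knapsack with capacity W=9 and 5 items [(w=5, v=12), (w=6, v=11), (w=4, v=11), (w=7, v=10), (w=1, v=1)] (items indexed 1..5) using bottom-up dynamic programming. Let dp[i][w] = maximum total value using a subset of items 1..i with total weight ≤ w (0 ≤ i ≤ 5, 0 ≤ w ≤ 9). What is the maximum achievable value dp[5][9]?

i\w   0   1   2   3   4   5   6   7   8   9
  0   0   0   0   0   0   0   0   0   0   0
  1   0   0   0   0   0  12  12  12  12  12
  2   0   0   0   0   0  12  12  12  12  12
  3   0   0   0   0  11  12  12  12  12  23
  4   0   0   0   0  11  12  12  12  12  23
  5   0   1   1   1  11  12  13  13  13  23

23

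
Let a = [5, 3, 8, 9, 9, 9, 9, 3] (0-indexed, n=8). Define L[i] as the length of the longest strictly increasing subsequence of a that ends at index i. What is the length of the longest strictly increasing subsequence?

3

   i    0    1    2    3    4    5    6    7
a[i]    5    3    8    9    9    9    9    3
L[i]    1    1    2    3    3    3    3    1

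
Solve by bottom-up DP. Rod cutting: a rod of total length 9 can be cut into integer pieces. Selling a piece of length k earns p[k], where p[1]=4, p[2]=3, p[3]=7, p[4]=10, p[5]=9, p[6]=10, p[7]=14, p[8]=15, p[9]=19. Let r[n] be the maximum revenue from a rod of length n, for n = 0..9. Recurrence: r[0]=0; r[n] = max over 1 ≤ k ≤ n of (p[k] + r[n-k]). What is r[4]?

16

   n    0    1    2    3    4    5    6    7    8    9
r[n]    0    4    8   12   16   20   24   28   32   36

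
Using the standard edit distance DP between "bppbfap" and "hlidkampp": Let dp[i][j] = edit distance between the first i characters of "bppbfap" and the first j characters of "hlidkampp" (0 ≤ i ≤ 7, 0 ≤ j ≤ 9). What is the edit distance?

   ''  h  l  i  d  k  a  m  p  p
''  0  1  2  3  4  5  6  7  8  9
 b  1  1  2  3  4  5  6  7  8  9
 p  2  2  2  3  4  5  6  7  7  8
 p  3  3  3  3  4  5  6  7  7  7
 b  4  4  4  4  4  5  6  7  8  8
 f  5  5  5  5  5  5  6  7  8  9
 a  6  6  6  6  6  6  5  6  7  8
 p  7  7  7  7  7  7  6  6  6  7

7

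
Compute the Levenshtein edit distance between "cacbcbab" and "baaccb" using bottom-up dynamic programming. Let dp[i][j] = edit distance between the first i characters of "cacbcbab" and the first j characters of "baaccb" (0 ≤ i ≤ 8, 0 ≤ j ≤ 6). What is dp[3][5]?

3

   ''  b  a  a  c  c  b
''  0  1  2  3  4  5  6
 c  1  1  2  3  3  4  5
 a  2  2  1  2  3  4  5
 c  3  3  2  2  2  3  4
 b  4  3  3  3  3  3  3
 c  5  4  4  4  3  3  4
 b  6  5  5  5  4  4  3
 a  7  6  5  5  5  5  4
 b  8  7  6  6  6  6  5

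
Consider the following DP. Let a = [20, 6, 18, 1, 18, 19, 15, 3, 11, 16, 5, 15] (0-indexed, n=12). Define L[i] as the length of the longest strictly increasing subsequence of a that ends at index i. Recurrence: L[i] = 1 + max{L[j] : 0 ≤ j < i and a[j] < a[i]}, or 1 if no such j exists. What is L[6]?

2

   i    0    1    2    3    4    5    6    7    8    9   10   11
a[i]   20    6   18    1   18   19   15    3   11   16    5   15
L[i]    1    1    2    1    2    3    2    2    3    4    3    4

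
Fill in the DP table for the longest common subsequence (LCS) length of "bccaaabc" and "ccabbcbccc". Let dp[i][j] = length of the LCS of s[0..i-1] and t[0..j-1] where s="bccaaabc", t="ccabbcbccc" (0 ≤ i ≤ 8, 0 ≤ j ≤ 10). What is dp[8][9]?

   ''  c  c  a  b  b  c  b  c  c  c
''  0  0  0  0  0  0  0  0  0  0  0
 b  0  0  0  0  1  1  1  1  1  1  1
 c  0  1  1  1  1  1  2  2  2  2  2
 c  0  1  2  2  2  2  2  2  3  3  3
 a  0  1  2  3  3  3  3  3  3  3  3
 a  0  1  2  3  3  3  3  3  3  3  3
 a  0  1  2  3  3  3  3  3  3  3  3
 b  0  1  2  3  4  4  4  4  4  4  4
 c  0  1  2  3  4  4  5  5  5  5  5

5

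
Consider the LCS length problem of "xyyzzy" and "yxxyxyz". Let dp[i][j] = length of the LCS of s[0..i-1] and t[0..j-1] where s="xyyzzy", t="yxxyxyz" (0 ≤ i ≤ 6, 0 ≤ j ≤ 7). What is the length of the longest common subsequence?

4

   ''  y  x  x  y  x  y  z
''  0  0  0  0  0  0  0  0
 x  0  0  1  1  1  1  1  1
 y  0  1  1  1  2  2  2  2
 y  0  1  1  1  2  2  3  3
 z  0  1  1  1  2  2  3  4
 z  0  1  1  1  2  2  3  4
 y  0  1  1  1  2  2  3  4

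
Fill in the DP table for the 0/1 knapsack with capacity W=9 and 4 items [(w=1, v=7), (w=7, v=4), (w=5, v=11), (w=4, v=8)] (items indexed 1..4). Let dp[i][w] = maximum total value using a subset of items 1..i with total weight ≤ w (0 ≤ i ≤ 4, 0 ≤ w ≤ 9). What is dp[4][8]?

i\w   0   1   2   3   4   5   6   7   8   9
  0   0   0   0   0   0   0   0   0   0   0
  1   0   7   7   7   7   7   7   7   7   7
  2   0   7   7   7   7   7   7   7  11  11
  3   0   7   7   7   7  11  18  18  18  18
  4   0   7   7   7   8  15  18  18  18  19

18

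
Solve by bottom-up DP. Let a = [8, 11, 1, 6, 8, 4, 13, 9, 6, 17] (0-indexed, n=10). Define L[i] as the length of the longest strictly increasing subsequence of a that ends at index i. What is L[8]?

3

   i    0    1    2    3    4    5    6    7    8    9
a[i]    8   11    1    6    8    4   13    9    6   17
L[i]    1    2    1    2    3    2    4    4    3    5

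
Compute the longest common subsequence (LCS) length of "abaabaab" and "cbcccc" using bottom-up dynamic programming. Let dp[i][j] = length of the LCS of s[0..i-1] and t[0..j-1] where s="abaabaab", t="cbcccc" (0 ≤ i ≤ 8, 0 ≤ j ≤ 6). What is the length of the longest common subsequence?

1

   ''  c  b  c  c  c  c
''  0  0  0  0  0  0  0
 a  0  0  0  0  0  0  0
 b  0  0  1  1  1  1  1
 a  0  0  1  1  1  1  1
 a  0  0  1  1  1  1  1
 b  0  0  1  1  1  1  1
 a  0  0  1  1  1  1  1
 a  0  0  1  1  1  1  1
 b  0  0  1  1  1  1  1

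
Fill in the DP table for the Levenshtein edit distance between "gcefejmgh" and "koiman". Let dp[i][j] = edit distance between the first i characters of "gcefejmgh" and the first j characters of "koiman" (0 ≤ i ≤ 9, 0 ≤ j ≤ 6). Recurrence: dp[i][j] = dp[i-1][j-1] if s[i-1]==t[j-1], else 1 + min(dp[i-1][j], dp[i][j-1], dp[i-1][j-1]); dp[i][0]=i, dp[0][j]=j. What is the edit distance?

8

   ''  k  o  i  m  a  n
''  0  1  2  3  4  5  6
 g  1  1  2  3  4  5  6
 c  2  2  2  3  4  5  6
 e  3  3  3  3  4  5  6
 f  4  4  4  4  4  5  6
 e  5  5  5  5  5  5  6
 j  6  6  6  6  6  6  6
 m  7  7  7  7  6  7  7
 g  8  8  8  8  7  7  8
 h  9  9  9  9  8  8  8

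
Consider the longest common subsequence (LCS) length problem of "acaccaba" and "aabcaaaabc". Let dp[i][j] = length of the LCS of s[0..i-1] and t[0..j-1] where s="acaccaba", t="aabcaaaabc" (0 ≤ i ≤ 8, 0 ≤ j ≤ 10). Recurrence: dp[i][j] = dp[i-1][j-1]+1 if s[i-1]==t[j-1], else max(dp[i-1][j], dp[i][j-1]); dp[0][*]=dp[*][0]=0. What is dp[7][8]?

   ''  a  a  b  c  a  a  a  a  b  c
''  0  0  0  0  0  0  0  0  0  0  0
 a  0  1  1  1  1  1  1  1  1  1  1
 c  0  1  1  1  2  2  2  2  2  2  2
 a  0  1  2  2  2  3  3  3  3  3  3
 c  0  1  2  2  3  3  3  3  3  3  4
 c  0  1  2  2  3  3  3  3  3  3  4
 a  0  1  2  2  3  4  4  4  4  4  4
 b  0  1  2  3  3  4  4  4  4  5  5
 a  0  1  2  3  3  4  5  5  5  5  5

4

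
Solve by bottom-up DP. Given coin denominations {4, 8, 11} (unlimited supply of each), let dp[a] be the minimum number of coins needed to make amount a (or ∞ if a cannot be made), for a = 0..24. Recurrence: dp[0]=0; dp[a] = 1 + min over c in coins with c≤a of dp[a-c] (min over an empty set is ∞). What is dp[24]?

3

 a  0  1  2  3  4  5  6  7  8  9 10 11 12 13 14 15 16 17 18 19 20 21 22 23 24
dp  0  -  -  -  1  -  -  -  1  -  -  1  2  -  -  2  2  -  -  2  3  -  2  3  3
(- denotes ∞ / unreachable)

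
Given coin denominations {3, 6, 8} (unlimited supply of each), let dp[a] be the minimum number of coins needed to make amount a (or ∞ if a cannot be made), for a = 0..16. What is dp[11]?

 a  0  1  2  3  4  5  6  7  8  9 10 11 12 13 14 15 16
dp  0  -  -  1  -  -  1  -  1  2  -  2  2  -  2  3  2
(- denotes ∞ / unreachable)

2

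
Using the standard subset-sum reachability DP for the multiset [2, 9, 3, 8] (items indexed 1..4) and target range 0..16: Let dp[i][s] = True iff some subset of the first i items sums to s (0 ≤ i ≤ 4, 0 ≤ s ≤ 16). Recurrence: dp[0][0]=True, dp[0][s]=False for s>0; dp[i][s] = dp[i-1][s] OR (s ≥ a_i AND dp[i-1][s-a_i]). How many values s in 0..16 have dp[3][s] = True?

i\s   0   1   2   3   4   5   6   7   8   9  10  11  12  13  14  15  16
  0   T   F   F   F   F   F   F   F   F   F   F   F   F   F   F   F   F
  1   T   F   T   F   F   F   F   F   F   F   F   F   F   F   F   F   F
  2   T   F   T   F   F   F   F   F   F   T   F   T   F   F   F   F   F
  3   T   F   T   T   F   T   F   F   F   T   F   T   T   F   T   F   F
  4   T   F   T   T   F   T   F   F   T   T   T   T   T   T   T   F   F

8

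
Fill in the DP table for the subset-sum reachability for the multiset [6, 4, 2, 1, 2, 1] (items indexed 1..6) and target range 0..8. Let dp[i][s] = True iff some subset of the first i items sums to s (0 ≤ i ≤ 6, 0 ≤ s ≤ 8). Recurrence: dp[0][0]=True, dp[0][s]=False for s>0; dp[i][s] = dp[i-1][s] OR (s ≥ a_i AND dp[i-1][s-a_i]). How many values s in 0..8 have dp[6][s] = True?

9

i\s   0   1   2   3   4   5   6   7   8
  0   T   F   F   F   F   F   F   F   F
  1   T   F   F   F   F   F   T   F   F
  2   T   F   F   F   T   F   T   F   F
  3   T   F   T   F   T   F   T   F   T
  4   T   T   T   T   T   T   T   T   T
  5   T   T   T   T   T   T   T   T   T
  6   T   T   T   T   T   T   T   T   T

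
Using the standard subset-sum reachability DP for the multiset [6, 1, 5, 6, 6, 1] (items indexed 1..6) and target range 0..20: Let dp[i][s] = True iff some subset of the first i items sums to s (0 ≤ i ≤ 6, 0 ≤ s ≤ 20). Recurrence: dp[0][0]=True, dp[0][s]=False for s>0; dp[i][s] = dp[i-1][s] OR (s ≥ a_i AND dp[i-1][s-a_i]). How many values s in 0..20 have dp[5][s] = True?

i\s   0   1   2   3   4   5   6   7   8   9  10  11  12  13  14  15  16  17  18  19  20
  0   T   F   F   F   F   F   F   F   F   F   F   F   F   F   F   F   F   F   F   F   F
  1   T   F   F   F   F   F   T   F   F   F   F   F   F   F   F   F   F   F   F   F   F
  2   T   T   F   F   F   F   T   T   F   F   F   F   F   F   F   F   F   F   F   F   F
  3   T   T   F   F   F   T   T   T   F   F   F   T   T   F   F   F   F   F   F   F   F
  4   T   T   F   F   F   T   T   T   F   F   F   T   T   T   F   F   F   T   T   F   F
  5   T   T   F   F   F   T   T   T   F   F   F   T   T   T   F   F   F   T   T   T   F
  6   T   T   T   F   F   T   T   T   T   F   F   T   T   T   T   F   F   T   T   T   T

11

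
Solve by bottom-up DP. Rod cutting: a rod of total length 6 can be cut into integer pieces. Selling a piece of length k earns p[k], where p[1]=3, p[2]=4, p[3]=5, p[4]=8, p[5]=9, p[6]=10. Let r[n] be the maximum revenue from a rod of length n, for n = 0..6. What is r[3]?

9

   n    0    1    2    3    4    5    6
r[n]    0    3    6    9   12   15   18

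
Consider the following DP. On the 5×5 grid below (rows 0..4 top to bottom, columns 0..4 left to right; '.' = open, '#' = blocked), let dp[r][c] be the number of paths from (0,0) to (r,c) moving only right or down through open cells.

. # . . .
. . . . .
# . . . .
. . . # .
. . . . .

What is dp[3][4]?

r\c   0   1   2   3   4
  0   1   0   0   0   0
  1   1   1   1   1   1
  2   0   1   2   3   4
  3   0   1   3   0   4
  4   0   1   4   4   8

4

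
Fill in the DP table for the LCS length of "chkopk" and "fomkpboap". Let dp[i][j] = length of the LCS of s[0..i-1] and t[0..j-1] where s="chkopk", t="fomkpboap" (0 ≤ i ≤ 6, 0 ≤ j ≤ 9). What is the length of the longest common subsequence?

3

   ''  f  o  m  k  p  b  o  a  p
''  0  0  0  0  0  0  0  0  0  0
 c  0  0  0  0  0  0  0  0  0  0
 h  0  0  0  0  0  0  0  0  0  0
 k  0  0  0  0  1  1  1  1  1  1
 o  0  0  1  1  1  1  1  2  2  2
 p  0  0  1  1  1  2  2  2  2  3
 k  0  0  1  1  2  2  2  2  2  3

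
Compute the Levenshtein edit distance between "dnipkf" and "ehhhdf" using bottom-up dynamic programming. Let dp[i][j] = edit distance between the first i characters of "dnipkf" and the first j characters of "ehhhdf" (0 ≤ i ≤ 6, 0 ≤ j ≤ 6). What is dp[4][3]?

4

   ''  e  h  h  h  d  f
''  0  1  2  3  4  5  6
 d  1  1  2  3  4  4  5
 n  2  2  2  3  4  5  5
 i  3  3  3  3  4  5  6
 p  4  4  4  4  4  5  6
 k  5  5  5  5  5  5  6
 f  6  6  6  6  6  6  5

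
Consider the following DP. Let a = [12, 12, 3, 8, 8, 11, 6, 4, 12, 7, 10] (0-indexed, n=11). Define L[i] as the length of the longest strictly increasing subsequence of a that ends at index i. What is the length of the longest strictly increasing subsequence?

4

   i    0    1    2    3    4    5    6    7    8    9   10
a[i]   12   12    3    8    8   11    6    4   12    7   10
L[i]    1    1    1    2    2    3    2    2    4    3    4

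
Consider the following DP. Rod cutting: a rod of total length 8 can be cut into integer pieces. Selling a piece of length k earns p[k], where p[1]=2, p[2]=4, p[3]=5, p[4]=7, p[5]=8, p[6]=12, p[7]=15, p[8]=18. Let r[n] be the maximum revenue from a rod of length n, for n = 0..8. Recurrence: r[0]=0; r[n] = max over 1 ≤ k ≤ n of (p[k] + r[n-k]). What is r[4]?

8

   n    0    1    2    3    4    5    6    7    8
r[n]    0    2    4    6    8   10   12   15   18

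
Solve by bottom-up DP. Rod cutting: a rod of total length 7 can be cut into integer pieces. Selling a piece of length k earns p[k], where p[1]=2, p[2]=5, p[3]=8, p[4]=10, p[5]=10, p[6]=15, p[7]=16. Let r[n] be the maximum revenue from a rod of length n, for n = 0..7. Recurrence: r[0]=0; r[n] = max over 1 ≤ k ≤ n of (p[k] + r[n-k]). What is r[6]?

   n    0    1    2    3    4    5    6    7
r[n]    0    2    5    8   10   13   16   18

16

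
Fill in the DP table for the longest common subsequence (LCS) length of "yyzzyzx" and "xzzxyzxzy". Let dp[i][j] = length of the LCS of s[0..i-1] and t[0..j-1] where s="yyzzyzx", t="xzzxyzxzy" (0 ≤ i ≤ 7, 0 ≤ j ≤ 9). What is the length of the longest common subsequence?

5

   ''  x  z  z  x  y  z  x  z  y
''  0  0  0  0  0  0  0  0  0  0
 y  0  0  0  0  0  1  1  1  1  1
 y  0  0  0  0  0  1  1  1  1  2
 z  0  0  1  1  1  1  2  2  2  2
 z  0  0  1  2  2  2  2  2  3  3
 y  0  0  1  2  2  3  3  3  3  4
 z  0  0  1  2  2  3  4  4  4  4
 x  0  1  1  2  3  3  4  5  5  5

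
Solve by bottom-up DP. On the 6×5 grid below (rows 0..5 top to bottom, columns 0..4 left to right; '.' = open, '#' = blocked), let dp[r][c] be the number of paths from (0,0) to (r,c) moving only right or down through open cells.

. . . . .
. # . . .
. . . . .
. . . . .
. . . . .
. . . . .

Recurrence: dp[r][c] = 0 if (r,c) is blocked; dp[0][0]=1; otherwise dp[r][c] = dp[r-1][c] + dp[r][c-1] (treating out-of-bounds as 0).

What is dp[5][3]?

26

r\c   0   1   2   3   4
  0   1   1   1   1   1
  1   1   0   1   2   3
  2   1   1   2   4   7
  3   1   2   4   8  15
  4   1   3   7  15  30
  5   1   4  11  26  56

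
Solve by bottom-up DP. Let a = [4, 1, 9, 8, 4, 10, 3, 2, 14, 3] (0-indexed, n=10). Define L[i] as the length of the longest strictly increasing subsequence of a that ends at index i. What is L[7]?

2

   i    0    1    2    3    4    5    6    7    8    9
a[i]    4    1    9    8    4   10    3    2   14    3
L[i]    1    1    2    2    2    3    2    2    4    3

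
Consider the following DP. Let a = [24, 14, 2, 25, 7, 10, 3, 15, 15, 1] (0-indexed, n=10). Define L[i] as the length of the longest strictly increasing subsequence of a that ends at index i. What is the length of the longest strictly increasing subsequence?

   i    0    1    2    3    4    5    6    7    8    9
a[i]   24   14    2   25    7   10    3   15   15    1
L[i]    1    1    1    2    2    3    2    4    4    1

4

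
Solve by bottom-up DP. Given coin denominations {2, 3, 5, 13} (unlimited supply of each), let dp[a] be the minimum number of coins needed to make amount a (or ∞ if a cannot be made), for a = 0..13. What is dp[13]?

1

 a  0  1  2  3  4  5  6  7  8  9 10 11 12 13
dp  0  -  1  1  2  1  2  2  2  3  2  3  3  1
(- denotes ∞ / unreachable)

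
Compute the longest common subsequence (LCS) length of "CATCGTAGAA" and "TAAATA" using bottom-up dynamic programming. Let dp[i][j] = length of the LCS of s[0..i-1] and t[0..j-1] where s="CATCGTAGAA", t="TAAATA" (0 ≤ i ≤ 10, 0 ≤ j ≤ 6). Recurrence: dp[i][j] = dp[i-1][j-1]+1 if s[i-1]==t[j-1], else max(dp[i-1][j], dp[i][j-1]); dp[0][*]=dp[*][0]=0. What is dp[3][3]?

1

   ''  T  A  A  A  T  A
''  0  0  0  0  0  0  0
 C  0  0  0  0  0  0  0
 A  0  0  1  1  1  1  1
 T  0  1  1  1  1  2  2
 C  0  1  1  1  1  2  2
 G  0  1  1  1  1  2  2
 T  0  1  1  1  1  2  2
 A  0  1  2  2  2  2  3
 G  0  1  2  2  2  2  3
 A  0  1  2  3  3  3  3
 A  0  1  2  3  4  4  4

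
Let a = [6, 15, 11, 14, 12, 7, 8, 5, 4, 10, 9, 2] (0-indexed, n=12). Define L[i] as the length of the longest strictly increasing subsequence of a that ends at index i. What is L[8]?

1

   i    0    1    2    3    4    5    6    7    8    9   10   11
a[i]    6   15   11   14   12    7    8    5    4   10    9    2
L[i]    1    2    2    3    3    2    3    1    1    4    4    1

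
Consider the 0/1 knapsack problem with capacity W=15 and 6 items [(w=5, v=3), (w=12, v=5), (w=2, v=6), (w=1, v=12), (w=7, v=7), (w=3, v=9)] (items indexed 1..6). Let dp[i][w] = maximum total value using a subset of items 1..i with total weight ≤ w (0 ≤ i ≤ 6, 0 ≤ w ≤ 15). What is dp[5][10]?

i\w   0   1   2   3   4   5   6   7   8   9  10  11  12  13  14  15
  0   0   0   0   0   0   0   0   0   0   0   0   0   0   0   0   0
  1   0   0   0   0   0   3   3   3   3   3   3   3   3   3   3   3
  2   0   0   0   0   0   3   3   3   3   3   3   3   5   5   5   5
  3   0   0   6   6   6   6   6   9   9   9   9   9   9   9  11  11
  4   0  12  12  18  18  18  18  18  21  21  21  21  21  21  21  23
  5   0  12  12  18  18  18  18  18  21  21  25  25  25  25  25  28
  6   0  12  12  18  21  21  27  27  27  27  27  30  30  34  34  34

25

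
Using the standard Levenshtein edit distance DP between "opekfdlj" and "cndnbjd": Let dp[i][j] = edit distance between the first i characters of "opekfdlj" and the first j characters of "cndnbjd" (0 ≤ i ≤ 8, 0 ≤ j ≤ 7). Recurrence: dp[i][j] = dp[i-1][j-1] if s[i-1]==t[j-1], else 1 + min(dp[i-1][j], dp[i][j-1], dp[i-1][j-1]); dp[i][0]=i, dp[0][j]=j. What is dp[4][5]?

   ''  c  n  d  n  b  j  d
''  0  1  2  3  4  5  6  7
 o  1  1  2  3  4  5  6  7
 p  2  2  2  3  4  5  6  7
 e  3  3  3  3  4  5  6  7
 k  4  4  4  4  4  5  6  7
 f  5  5  5  5  5  5  6  7
 d  6  6  6  5  6  6  6  6
 l  7  7  7  6  6  7  7  7
 j  8  8  8  7  7  7  7  8

5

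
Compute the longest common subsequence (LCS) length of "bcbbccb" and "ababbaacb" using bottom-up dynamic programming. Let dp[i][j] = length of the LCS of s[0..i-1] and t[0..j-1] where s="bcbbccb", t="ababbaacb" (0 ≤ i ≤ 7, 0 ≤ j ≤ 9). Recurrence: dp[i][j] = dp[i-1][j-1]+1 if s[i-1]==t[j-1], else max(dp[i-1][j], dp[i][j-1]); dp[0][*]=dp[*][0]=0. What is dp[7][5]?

   ''  a  b  a  b  b  a  a  c  b
''  0  0  0  0  0  0  0  0  0  0
 b  0  0  1  1  1  1  1  1  1  1
 c  0  0  1  1  1  1  1  1  2  2
 b  0  0  1  1  2  2  2  2  2  3
 b  0  0  1  1  2  3  3  3  3  3
 c  0  0  1  1  2  3  3  3  4  4
 c  0  0  1  1  2  3  3  3  4  4
 b  0  0  1  1  2  3  3  3  4  5

3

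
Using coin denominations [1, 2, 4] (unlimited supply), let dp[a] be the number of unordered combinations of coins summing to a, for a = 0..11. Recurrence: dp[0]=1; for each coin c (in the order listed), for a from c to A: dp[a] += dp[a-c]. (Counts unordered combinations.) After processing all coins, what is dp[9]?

after  coin     0     1     2     3     4     5     6     7     8     9    10    11
          1     1     1     1     1     1     1     1     1     1     1     1     1
          2     1     1     2     2     3     3     4     4     5     5     6     6
          4     1     1     2     2     4     4     6     6     9     9    12    12

9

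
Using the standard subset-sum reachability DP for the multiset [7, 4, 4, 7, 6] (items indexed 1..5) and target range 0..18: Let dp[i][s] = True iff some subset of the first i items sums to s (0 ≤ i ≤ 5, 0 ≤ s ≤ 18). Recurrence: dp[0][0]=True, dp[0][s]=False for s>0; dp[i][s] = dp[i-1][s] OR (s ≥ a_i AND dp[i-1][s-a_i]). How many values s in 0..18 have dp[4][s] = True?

i\s   0   1   2   3   4   5   6   7   8   9  10  11  12  13  14  15  16  17  18
  0   T   F   F   F   F   F   F   F   F   F   F   F   F   F   F   F   F   F   F
  1   T   F   F   F   F   F   F   T   F   F   F   F   F   F   F   F   F   F   F
  2   T   F   F   F   T   F   F   T   F   F   F   T   F   F   F   F   F   F   F
  3   T   F   F   F   T   F   F   T   T   F   F   T   F   F   F   T   F   F   F
  4   T   F   F   F   T   F   F   T   T   F   F   T   F   F   T   T   F   F   T
  5   T   F   F   F   T   F   T   T   T   F   T   T   F   T   T   T   F   T   T

8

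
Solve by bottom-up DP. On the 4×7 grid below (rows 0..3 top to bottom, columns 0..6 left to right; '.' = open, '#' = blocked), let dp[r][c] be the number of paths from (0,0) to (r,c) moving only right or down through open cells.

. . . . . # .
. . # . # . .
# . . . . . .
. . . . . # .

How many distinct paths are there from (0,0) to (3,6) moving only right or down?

r\c   0   1   2   3   4   5   6
  0   1   1   1   1   1   0   0
  1   1   2   0   1   0   0   0
  2   0   2   2   3   3   3   3
  3   0   2   4   7  10   0   3

3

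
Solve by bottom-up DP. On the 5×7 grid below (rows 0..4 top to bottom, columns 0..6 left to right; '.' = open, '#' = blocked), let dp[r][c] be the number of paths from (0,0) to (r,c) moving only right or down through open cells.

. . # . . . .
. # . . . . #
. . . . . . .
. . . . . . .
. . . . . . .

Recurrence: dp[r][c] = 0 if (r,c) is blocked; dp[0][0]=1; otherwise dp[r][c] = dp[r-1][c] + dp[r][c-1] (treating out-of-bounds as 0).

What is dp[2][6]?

1

r\c   0   1   2   3   4   5   6
  0   1   1   0   0   0   0   0
  1   1   0   0   0   0   0   0
  2   1   1   1   1   1   1   1
  3   1   2   3   4   5   6   7
  4   1   3   6  10  15  21  28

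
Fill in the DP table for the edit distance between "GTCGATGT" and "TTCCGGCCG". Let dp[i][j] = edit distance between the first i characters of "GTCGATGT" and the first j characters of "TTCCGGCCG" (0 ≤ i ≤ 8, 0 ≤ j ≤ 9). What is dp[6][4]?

4

   ''  T  T  C  C  G  G  C  C  G
''  0  1  2  3  4  5  6  7  8  9
 G  1  1  2  3  4  4  5  6  7  8
 T  2  1  1  2  3  4  5  6  7  8
 C  3  2  2  1  2  3  4  5  6  7
 G  4  3  3  2  2  2  3  4  5  6
 A  5  4  4  3  3  3  3  4  5  6
 T  6  5  4  4  4  4  4  4  5  6
 G  7  6  5  5  5  4  4  5  5  5
 T  8  7  6  6  6  5  5  5  6  6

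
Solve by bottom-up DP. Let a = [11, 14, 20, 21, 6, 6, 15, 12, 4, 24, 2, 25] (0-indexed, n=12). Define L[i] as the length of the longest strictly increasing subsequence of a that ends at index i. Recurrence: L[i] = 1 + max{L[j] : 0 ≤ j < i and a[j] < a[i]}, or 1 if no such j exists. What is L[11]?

6

   i    0    1    2    3    4    5    6    7    8    9   10   11
a[i]   11   14   20   21    6    6   15   12    4   24    2   25
L[i]    1    2    3    4    1    1    3    2    1    5    1    6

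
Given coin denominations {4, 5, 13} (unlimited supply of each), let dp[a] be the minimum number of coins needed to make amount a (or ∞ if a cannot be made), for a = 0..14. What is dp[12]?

3

 a  0  1  2  3  4  5  6  7  8  9 10 11 12 13 14
dp  0  -  -  -  1  1  -  -  2  2  2  -  3  1  3
(- denotes ∞ / unreachable)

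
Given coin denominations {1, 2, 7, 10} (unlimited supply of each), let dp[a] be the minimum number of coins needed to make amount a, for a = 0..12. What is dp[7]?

 a  0  1  2  3  4  5  6  7  8  9 10 11 12
dp  0  1  1  2  2  3  3  1  2  2  1  2  2

1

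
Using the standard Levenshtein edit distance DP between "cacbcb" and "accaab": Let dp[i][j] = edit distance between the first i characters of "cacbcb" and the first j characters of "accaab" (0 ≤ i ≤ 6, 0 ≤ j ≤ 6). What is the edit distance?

   ''  a  c  c  a  a  b
''  0  1  2  3  4  5  6
 c  1  1  1  2  3  4  5
 a  2  1  2  2  2  3  4
 c  3  2  1  2  3  3  4
 b  4  3  2  2  3  4  3
 c  5  4  3  2  3  4  4
 b  6  5  4  3  3  4  4

4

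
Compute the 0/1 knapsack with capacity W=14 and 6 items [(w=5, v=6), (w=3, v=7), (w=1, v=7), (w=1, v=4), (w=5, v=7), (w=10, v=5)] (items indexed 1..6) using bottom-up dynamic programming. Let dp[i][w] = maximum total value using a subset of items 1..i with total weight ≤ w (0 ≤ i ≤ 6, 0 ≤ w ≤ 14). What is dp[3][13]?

20

i\w   0   1   2   3   4   5   6   7   8   9  10  11  12  13  14
  0   0   0   0   0   0   0   0   0   0   0   0   0   0   0   0
  1   0   0   0   0   0   6   6   6   6   6   6   6   6   6   6
  2   0   0   0   7   7   7   7   7  13  13  13  13  13  13  13
  3   0   7   7   7  14  14  14  14  14  20  20  20  20  20  20
  4   0   7  11  11  14  18  18  18  18  20  24  24  24  24  24
  5   0   7  11  11  14  18  18  18  18  21  25  25  25  25  27
  6   0   7  11  11  14  18  18  18  18  21  25  25  25  25  27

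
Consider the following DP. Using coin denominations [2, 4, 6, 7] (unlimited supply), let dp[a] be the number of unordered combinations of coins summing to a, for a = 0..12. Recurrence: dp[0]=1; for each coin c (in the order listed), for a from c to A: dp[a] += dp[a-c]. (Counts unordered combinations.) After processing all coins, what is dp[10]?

5

after  coin     0     1     2     3     4     5     6     7     8     9    10    11    12
          2     1     0     1     0     1     0     1     0     1     0     1     0     1
          4     1     0     1     0     2     0     2     0     3     0     3     0     4
          6     1     0     1     0     2     0     3     0     4     0     5     0     7
          7     1     0     1     0     2     0     3     1     4     1     5     2     7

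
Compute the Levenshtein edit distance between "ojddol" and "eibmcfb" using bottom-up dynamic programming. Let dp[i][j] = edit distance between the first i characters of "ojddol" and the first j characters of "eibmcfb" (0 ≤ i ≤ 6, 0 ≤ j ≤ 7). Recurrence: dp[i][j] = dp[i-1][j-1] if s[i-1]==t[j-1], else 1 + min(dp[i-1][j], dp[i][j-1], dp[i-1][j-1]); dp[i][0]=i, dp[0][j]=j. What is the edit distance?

   ''  e  i  b  m  c  f  b
''  0  1  2  3  4  5  6  7
 o  1  1  2  3  4  5  6  7
 j  2  2  2  3  4  5  6  7
 d  3  3  3  3  4  5  6  7
 d  4  4  4  4  4  5  6  7
 o  5  5  5  5  5  5  6  7
 l  6  6  6  6  6  6  6  7

7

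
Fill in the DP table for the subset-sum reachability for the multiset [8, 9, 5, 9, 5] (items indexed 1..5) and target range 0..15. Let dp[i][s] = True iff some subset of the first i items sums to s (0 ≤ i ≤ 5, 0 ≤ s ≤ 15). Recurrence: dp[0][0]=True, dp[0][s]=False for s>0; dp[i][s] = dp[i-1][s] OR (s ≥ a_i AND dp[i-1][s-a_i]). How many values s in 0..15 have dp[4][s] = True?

6

i\s   0   1   2   3   4   5   6   7   8   9  10  11  12  13  14  15
  0   T   F   F   F   F   F   F   F   F   F   F   F   F   F   F   F
  1   T   F   F   F   F   F   F   F   T   F   F   F   F   F   F   F
  2   T   F   F   F   F   F   F   F   T   T   F   F   F   F   F   F
  3   T   F   F   F   F   T   F   F   T   T   F   F   F   T   T   F
  4   T   F   F   F   F   T   F   F   T   T   F   F   F   T   T   F
  5   T   F   F   F   F   T   F   F   T   T   T   F   F   T   T   F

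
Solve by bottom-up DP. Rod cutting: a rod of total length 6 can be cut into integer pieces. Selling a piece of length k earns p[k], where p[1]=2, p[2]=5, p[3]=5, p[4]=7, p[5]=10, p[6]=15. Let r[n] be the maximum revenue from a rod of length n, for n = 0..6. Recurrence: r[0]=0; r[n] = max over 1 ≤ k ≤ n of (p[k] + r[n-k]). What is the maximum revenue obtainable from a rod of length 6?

   n    0    1    2    3    4    5    6
r[n]    0    2    5    7   10   12   15

15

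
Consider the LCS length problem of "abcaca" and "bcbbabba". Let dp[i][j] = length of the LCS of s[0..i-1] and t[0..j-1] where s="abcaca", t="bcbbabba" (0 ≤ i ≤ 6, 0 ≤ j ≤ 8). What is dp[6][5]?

   ''  b  c  b  b  a  b  b  a
''  0  0  0  0  0  0  0  0  0
 a  0  0  0  0  0  1  1  1  1
 b  0  1  1  1  1  1  2  2  2
 c  0  1  2  2  2  2  2  2  2
 a  0  1  2  2  2  3  3  3  3
 c  0  1  2  2  2  3  3  3  3
 a  0  1  2  2  2  3  3  3  4

3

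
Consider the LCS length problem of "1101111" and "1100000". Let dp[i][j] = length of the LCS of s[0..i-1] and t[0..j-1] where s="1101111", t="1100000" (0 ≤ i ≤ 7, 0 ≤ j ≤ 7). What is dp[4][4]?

   ''  1  1  0  0  0  0  0
''  0  0  0  0  0  0  0  0
 1  0  1  1  1  1  1  1  1
 1  0  1  2  2  2  2  2  2
 0  0  1  2  3  3  3  3  3
 1  0  1  2  3  3  3  3  3
 1  0  1  2  3  3  3  3  3
 1  0  1  2  3  3  3  3  3
 1  0  1  2  3  3  3  3  3

3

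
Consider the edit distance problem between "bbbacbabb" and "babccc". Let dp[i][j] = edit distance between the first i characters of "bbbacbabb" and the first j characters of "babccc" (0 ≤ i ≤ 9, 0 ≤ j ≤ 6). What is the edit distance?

   ''  b  a  b  c  c  c
''  0  1  2  3  4  5  6
 b  1  0  1  2  3  4  5
 b  2  1  1  1  2  3  4
 b  3  2  2  1  2  3  4
 a  4  3  2  2  2  3  4
 c  5  4  3  3  2  2  3
 b  6  5  4  3  3  3  3
 a  7  6  5  4  4  4  4
 b  8  7  6  5  5  5  5
 b  9  8  7  6  6  6  6

6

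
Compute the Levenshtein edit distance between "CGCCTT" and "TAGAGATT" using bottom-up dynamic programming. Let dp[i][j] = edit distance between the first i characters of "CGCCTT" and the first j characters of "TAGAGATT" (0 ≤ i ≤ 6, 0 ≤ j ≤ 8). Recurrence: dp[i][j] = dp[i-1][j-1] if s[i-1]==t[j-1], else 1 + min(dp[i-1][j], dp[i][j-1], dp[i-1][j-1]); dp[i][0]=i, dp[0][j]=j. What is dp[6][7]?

   ''  T  A  G  A  G  A  T  T
''  0  1  2  3  4  5  6  7  8
 C  1  1  2  3  4  5  6  7  8
 G  2  2  2  2  3  4  5  6  7
 C  3  3  3  3  3  4  5  6  7
 C  4  4  4  4  4  4  5  6  7
 T  5  4  5  5  5  5  5  5  6
 T  6  5  5  6  6  6  6  5  5

5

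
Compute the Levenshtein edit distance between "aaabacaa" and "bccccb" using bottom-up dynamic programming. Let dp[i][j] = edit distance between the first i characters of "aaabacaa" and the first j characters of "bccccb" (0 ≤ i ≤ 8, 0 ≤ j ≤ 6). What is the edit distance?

7

   ''  b  c  c  c  c  b
''  0  1  2  3  4  5  6
 a  1  1  2  3  4  5  6
 a  2  2  2  3  4  5  6
 a  3  3  3  3  4  5  6
 b  4  3  4  4  4  5  5
 a  5  4  4  5  5  5  6
 c  6  5  4  4  5  5  6
 a  7  6  5  5  5  6  6
 a  8  7  6  6  6  6  7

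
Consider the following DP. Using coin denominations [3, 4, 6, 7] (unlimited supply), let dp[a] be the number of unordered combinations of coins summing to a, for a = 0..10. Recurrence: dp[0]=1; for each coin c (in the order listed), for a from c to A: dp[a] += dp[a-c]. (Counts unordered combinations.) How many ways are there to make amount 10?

after  coin     0     1     2     3     4     5     6     7     8     9    10
          3     1     0     0     1     0     0     1     0     0     1     0
          4     1     0     0     1     1     0     1     1     1     1     1
          6     1     0     0     1     1     0     2     1     1     2     2
          7     1     0     0     1     1     0     2     2     1     2     3

3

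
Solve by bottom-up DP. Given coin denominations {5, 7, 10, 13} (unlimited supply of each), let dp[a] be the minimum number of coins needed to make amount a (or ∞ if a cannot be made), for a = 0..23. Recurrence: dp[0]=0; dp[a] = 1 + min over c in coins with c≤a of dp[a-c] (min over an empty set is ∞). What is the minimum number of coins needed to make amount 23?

 a  0  1  2  3  4  5  6  7  8  9 10 11 12 13 14 15 16 17 18 19 20 21 22 23
dp  0  -  -  -  -  1  -  1  -  -  1  -  2  1  2  2  -  2  2  3  2  3  3  2
(- denotes ∞ / unreachable)

2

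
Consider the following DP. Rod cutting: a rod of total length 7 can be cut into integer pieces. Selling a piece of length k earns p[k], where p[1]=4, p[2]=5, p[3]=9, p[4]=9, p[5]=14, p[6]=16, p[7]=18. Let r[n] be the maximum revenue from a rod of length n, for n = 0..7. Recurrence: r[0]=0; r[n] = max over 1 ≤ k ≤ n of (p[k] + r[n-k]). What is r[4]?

16

   n    0    1    2    3    4    5    6    7
r[n]    0    4    8   12   16   20   24   28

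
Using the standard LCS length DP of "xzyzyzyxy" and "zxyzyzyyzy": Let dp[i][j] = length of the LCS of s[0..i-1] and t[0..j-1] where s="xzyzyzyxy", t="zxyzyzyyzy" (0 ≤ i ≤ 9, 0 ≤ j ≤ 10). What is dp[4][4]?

   ''  z  x  y  z  y  z  y  y  z  y
''  0  0  0  0  0  0  0  0  0  0  0
 x  0  0  1  1  1  1  1  1  1  1  1
 z  0  1  1  1  2  2  2  2  2  2  2
 y  0  1  1  2  2  3  3  3  3  3  3
 z  0  1  1  2  3  3  4  4  4  4  4
 y  0  1  1  2  3  4  4  5  5  5  5
 z  0  1  1  2  3  4  5  5  5  6  6
 y  0  1  1  2  3  4  5  6  6  6  7
 x  0  1  2  2  3  4  5  6  6  6  7
 y  0  1  2  3  3  4  5  6  7  7  7

3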